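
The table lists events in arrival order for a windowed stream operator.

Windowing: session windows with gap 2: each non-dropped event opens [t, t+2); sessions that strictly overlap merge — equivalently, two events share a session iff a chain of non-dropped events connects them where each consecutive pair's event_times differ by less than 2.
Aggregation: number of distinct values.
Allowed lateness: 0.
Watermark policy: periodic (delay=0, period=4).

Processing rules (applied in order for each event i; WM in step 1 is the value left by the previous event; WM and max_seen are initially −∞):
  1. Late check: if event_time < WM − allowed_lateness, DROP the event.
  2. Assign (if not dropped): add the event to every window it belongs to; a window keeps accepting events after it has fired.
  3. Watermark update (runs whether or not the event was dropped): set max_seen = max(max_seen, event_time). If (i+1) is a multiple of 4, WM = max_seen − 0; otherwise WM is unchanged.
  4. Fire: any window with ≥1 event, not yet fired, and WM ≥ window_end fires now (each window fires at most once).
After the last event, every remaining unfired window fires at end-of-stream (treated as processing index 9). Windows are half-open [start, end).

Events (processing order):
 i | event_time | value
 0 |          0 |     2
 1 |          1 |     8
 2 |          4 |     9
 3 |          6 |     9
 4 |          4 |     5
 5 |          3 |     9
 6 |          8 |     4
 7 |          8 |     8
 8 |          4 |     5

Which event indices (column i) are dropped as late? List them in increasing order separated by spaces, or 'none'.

4 5 8

i=0 t=0 v=2: → [0,2); WM=−∞
i=1 t=1 v=8: → [0,3); WM=−∞
i=2 t=4 v=9: → [4,6); WM=−∞
i=3 t=6 v=9: → [6,8); WM=6
i=4 t=4 v=5: DROP (t<6-0); WM=6
i=5 t=3 v=9: DROP (t<6-0); WM=6
i=6 t=8 v=4: → [8,10); WM=6
i=7 t=8 v=8: → [8,10); WM=8
i=8 t=4 v=5: DROP (t<8-0); WM=8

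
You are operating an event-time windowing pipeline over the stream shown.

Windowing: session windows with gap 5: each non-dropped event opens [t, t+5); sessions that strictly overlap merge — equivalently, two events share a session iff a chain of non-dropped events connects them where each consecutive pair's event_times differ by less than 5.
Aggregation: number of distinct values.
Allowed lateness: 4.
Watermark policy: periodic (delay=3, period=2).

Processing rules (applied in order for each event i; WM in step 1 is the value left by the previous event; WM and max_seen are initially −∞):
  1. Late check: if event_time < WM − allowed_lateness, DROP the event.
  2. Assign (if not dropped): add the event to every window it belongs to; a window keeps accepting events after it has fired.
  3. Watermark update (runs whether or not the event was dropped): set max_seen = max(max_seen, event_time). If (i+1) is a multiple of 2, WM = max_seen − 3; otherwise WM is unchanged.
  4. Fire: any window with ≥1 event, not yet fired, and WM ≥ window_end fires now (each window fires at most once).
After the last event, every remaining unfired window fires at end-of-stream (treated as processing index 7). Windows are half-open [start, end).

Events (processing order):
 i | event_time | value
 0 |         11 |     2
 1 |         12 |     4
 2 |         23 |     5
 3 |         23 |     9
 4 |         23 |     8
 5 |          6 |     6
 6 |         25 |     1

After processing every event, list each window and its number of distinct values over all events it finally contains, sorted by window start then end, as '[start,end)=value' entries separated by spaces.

i=0 t=11 v=2: → [11,16); WM=−∞
i=1 t=12 v=4: → [11,17); WM=9
i=2 t=23 v=5: → [23,28); WM=9
i=3 t=23 v=9: → [23,28); WM=20
i=4 t=23 v=8: → [23,28); WM=20
i=5 t=6 v=6: DROP (t<20-4); WM=20
i=6 t=25 v=1: → [23,30); WM=20

[11,17)=2 [23,30)=4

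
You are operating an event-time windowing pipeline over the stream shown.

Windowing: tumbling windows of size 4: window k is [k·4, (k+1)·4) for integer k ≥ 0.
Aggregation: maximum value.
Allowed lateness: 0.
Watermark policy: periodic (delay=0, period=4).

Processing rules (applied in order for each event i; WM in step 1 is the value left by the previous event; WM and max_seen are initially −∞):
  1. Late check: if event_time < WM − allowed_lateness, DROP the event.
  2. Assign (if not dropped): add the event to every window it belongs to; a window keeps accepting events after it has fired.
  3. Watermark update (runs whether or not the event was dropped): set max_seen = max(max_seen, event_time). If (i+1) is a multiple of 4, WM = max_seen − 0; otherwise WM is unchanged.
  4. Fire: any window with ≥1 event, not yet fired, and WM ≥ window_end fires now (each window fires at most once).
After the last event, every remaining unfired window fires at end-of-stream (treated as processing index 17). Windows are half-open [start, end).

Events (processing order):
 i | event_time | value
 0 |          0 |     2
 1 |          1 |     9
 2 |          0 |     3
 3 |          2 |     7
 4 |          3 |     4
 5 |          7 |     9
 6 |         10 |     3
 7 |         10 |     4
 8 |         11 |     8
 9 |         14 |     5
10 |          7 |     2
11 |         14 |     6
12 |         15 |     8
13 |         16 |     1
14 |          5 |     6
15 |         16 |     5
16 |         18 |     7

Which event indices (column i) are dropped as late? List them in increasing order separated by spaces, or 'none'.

10 14

i=0 t=0 v=2: → [0,4); WM=−∞
i=1 t=1 v=9: → [0,4); WM=−∞
i=2 t=0 v=3: → [0,4); WM=−∞
i=3 t=2 v=7: → [0,4); WM=2
i=4 t=3 v=4: → [0,4); WM=2
i=5 t=7 v=9: → [4,8); WM=2
i=6 t=10 v=3: → [8,12); WM=2
i=7 t=10 v=4: → [8,12); WM=10; [0,4) fires=9 [4,8) fires=9
i=8 t=11 v=8: → [8,12); WM=10
i=9 t=14 v=5: → [12,16); WM=10
i=10 t=7 v=2: DROP (t<10-0); WM=10
i=11 t=14 v=6: → [12,16); WM=14; [8,12) fires=8
i=12 t=15 v=8: → [12,16); WM=14
i=13 t=16 v=1: → [16,20); WM=14
i=14 t=5 v=6: DROP (t<14-0); WM=14
i=15 t=16 v=5: → [16,20); WM=16; [12,16) fires=8
i=16 t=18 v=7: → [16,20); WM=16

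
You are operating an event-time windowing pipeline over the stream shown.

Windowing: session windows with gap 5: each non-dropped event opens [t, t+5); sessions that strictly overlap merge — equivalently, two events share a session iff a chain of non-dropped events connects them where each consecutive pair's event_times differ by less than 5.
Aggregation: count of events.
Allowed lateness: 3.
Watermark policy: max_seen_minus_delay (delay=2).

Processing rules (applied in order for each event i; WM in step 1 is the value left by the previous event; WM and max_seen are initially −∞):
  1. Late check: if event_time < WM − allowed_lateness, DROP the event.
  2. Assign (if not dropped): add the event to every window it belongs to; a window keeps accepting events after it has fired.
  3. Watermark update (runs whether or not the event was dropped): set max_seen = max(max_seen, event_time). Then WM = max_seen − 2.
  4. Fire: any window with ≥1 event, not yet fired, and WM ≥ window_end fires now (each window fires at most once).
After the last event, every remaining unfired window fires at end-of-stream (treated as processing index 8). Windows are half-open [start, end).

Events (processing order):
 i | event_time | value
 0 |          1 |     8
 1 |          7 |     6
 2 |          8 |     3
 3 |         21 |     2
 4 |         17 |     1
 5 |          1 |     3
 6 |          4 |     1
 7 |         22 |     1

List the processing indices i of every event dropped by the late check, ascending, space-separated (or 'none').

5 6

i=0 t=1 v=8: → [1,6); WM=-1
i=1 t=7 v=6: → [7,12); WM=5
i=2 t=8 v=3: → [7,13); WM=6
i=3 t=21 v=2: → [21,26); WM=19
i=4 t=17 v=1: → [17,26); WM=19
i=5 t=1 v=3: DROP (t<19-3); WM=19
i=6 t=4 v=1: DROP (t<19-3); WM=19
i=7 t=22 v=1: → [17,27); WM=20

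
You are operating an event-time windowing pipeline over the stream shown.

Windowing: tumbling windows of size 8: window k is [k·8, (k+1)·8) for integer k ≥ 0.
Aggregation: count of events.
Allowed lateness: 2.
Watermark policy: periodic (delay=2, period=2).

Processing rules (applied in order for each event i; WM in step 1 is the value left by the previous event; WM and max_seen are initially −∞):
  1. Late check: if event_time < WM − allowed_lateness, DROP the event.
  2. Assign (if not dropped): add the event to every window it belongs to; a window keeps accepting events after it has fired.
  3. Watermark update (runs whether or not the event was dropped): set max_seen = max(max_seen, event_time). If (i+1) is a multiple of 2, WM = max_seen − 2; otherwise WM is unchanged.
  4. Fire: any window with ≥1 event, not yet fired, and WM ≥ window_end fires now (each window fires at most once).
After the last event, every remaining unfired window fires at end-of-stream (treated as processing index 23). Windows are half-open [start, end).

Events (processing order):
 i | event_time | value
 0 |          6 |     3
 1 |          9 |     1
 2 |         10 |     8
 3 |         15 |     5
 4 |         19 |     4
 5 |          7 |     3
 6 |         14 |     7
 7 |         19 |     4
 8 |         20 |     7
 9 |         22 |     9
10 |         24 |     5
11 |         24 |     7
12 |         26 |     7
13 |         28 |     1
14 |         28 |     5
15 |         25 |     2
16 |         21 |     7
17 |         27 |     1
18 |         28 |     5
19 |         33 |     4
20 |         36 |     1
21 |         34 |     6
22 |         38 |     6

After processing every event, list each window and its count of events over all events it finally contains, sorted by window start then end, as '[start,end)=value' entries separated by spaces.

[0,8)=1 [8,16)=3 [16,24)=4 [24,32)=8 [32,40)=4

i=0 t=6 v=3: → [0,8); WM=−∞
i=1 t=9 v=1: → [8,16); WM=7
i=2 t=10 v=8: → [8,16); WM=7
i=3 t=15 v=5: → [8,16); WM=13; [0,8) fires=1
i=4 t=19 v=4: → [16,24); WM=13
i=5 t=7 v=3: DROP (t<13-2); WM=17; [8,16) fires=3
i=6 t=14 v=7: DROP (t<17-2); WM=17
i=7 t=19 v=4: → [16,24); WM=17
i=8 t=20 v=7: → [16,24); WM=17
i=9 t=22 v=9: → [16,24); WM=20
i=10 t=24 v=5: → [24,32); WM=20
i=11 t=24 v=7: → [24,32); WM=22
i=12 t=26 v=7: → [24,32); WM=22
i=13 t=28 v=1: → [24,32); WM=26; [16,24) fires=4
i=14 t=28 v=5: → [24,32); WM=26
i=15 t=25 v=2: → [24,32); WM=26
i=16 t=21 v=7: DROP (t<26-2); WM=26
i=17 t=27 v=1: → [24,32); WM=26
i=18 t=28 v=5: → [24,32); WM=26
i=19 t=33 v=4: → [32,40); WM=31
i=20 t=36 v=1: → [32,40); WM=31
i=21 t=34 v=6: → [32,40); WM=34; [24,32) fires=8
i=22 t=38 v=6: → [32,40); WM=34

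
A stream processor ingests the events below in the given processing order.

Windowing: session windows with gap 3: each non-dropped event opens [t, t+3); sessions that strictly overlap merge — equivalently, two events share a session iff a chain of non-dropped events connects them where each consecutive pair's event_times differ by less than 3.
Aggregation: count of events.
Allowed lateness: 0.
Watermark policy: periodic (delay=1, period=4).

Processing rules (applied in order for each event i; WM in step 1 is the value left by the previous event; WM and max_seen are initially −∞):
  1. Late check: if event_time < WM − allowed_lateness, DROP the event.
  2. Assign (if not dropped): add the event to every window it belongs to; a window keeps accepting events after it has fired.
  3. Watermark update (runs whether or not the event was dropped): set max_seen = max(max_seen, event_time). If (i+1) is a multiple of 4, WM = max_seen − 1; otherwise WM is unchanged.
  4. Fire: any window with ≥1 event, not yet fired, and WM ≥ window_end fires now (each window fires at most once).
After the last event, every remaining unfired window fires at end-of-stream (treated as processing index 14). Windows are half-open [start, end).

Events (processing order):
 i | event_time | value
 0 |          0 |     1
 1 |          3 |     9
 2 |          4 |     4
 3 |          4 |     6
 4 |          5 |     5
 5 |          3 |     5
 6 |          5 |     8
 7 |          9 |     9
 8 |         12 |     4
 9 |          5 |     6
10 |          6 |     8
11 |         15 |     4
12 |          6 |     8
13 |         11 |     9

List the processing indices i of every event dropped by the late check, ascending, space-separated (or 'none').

9 10 12 13

i=0 t=0 v=1: → [0,3); WM=−∞
i=1 t=3 v=9: → [3,6); WM=−∞
i=2 t=4 v=4: → [3,7); WM=−∞
i=3 t=4 v=6: → [3,7); WM=3
i=4 t=5 v=5: → [3,8); WM=3
i=5 t=3 v=5: → [3,8); WM=3
i=6 t=5 v=8: → [3,8); WM=3
i=7 t=9 v=9: → [9,12); WM=8
i=8 t=12 v=4: → [12,15); WM=8
i=9 t=5 v=6: DROP (t<8-0); WM=8
i=10 t=6 v=8: DROP (t<8-0); WM=8
i=11 t=15 v=4: → [15,18); WM=14
i=12 t=6 v=8: DROP (t<14-0); WM=14
i=13 t=11 v=9: DROP (t<14-0); WM=14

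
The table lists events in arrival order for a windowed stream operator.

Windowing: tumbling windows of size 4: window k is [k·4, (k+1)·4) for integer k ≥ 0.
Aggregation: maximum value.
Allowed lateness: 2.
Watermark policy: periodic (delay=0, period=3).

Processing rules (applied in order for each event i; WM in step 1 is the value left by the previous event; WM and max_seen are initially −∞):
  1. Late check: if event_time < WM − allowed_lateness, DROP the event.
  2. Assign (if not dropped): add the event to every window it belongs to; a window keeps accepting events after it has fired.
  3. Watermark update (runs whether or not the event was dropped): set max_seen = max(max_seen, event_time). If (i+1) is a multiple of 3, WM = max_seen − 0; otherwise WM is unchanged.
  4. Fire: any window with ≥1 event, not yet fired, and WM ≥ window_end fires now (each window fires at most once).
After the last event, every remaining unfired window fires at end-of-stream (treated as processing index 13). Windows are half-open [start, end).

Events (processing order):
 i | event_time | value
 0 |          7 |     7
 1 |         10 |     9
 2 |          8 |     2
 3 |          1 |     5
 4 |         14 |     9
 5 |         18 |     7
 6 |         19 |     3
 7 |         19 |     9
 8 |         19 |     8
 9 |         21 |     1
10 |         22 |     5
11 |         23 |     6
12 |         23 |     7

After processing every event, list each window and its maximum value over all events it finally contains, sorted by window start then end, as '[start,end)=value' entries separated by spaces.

i=0 t=7 v=7: → [4,8); WM=−∞
i=1 t=10 v=9: → [8,12); WM=−∞
i=2 t=8 v=2: → [8,12); WM=10; [4,8) fires=7
i=3 t=1 v=5: DROP (t<10-2); WM=10
i=4 t=14 v=9: → [12,16); WM=10
i=5 t=18 v=7: → [16,20); WM=18; [8,12) fires=9 [12,16) fires=9
i=6 t=19 v=3: → [16,20); WM=18
i=7 t=19 v=9: → [16,20); WM=18
i=8 t=19 v=8: → [16,20); WM=19
i=9 t=21 v=1: → [20,24); WM=19
i=10 t=22 v=5: → [20,24); WM=19
i=11 t=23 v=6: → [20,24); WM=23; [16,20) fires=9
i=12 t=23 v=7: → [20,24); WM=23

[4,8)=7 [8,12)=9 [12,16)=9 [16,20)=9 [20,24)=7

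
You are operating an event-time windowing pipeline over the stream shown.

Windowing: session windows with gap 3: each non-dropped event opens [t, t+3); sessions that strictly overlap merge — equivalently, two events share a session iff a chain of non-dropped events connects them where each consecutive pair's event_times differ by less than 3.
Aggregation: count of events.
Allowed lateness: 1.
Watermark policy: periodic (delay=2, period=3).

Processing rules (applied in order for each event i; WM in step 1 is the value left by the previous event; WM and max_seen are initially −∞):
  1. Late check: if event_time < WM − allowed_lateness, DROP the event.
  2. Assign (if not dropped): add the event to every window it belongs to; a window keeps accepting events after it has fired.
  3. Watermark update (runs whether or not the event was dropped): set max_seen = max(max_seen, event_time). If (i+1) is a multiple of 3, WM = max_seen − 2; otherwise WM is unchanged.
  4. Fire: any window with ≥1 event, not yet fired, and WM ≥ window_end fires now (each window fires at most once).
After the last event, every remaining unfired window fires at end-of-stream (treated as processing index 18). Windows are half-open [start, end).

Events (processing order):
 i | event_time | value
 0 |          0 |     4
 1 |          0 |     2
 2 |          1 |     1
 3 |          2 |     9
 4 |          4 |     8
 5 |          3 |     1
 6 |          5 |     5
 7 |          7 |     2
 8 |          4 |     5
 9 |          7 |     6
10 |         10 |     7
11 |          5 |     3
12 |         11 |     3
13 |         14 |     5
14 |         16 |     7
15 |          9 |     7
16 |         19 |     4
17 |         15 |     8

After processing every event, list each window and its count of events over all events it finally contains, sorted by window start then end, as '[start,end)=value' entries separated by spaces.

[0,10)=11 [10,14)=2 [14,19)=3 [19,22)=1

i=0 t=0 v=4: → [0,3); WM=−∞
i=1 t=0 v=2: → [0,3); WM=−∞
i=2 t=1 v=1: → [0,4); WM=-1
i=3 t=2 v=9: → [0,5); WM=-1
i=4 t=4 v=8: → [0,7); WM=-1
i=5 t=3 v=1: → [0,7); WM=2
i=6 t=5 v=5: → [0,8); WM=2
i=7 t=7 v=2: → [0,10); WM=2
i=8 t=4 v=5: → [0,10); WM=5
i=9 t=7 v=6: → [0,10); WM=5
i=10 t=10 v=7: → [10,13); WM=5
i=11 t=5 v=3: → [0,10); WM=8
i=12 t=11 v=3: → [10,14); WM=8
i=13 t=14 v=5: → [14,17); WM=8
i=14 t=16 v=7: → [14,19); WM=14
i=15 t=9 v=7: DROP (t<14-1); WM=14
i=16 t=19 v=4: → [19,22); WM=14
i=17 t=15 v=8: → [14,19); WM=17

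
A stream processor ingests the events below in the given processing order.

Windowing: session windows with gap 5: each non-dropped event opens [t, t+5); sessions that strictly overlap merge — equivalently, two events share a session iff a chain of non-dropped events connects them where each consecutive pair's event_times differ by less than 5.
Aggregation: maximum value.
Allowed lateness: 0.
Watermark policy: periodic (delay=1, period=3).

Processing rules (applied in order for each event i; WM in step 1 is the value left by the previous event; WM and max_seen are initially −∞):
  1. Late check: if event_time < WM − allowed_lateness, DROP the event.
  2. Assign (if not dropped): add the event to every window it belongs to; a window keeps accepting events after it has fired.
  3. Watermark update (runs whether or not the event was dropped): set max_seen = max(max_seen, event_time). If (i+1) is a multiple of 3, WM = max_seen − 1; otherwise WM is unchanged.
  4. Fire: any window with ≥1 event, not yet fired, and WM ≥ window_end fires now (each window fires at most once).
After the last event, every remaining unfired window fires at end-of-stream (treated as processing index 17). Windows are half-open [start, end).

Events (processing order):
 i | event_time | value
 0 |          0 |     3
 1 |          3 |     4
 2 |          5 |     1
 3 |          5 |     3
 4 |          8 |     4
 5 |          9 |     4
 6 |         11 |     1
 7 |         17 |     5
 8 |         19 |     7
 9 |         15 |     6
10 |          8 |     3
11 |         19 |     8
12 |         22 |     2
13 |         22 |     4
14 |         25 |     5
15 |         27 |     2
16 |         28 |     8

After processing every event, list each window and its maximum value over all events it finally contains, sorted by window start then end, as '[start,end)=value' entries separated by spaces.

[0,16)=4 [17,33)=8

i=0 t=0 v=3: → [0,5); WM=−∞
i=1 t=3 v=4: → [0,8); WM=−∞
i=2 t=5 v=1: → [0,10); WM=4
i=3 t=5 v=3: → [0,10); WM=4
i=4 t=8 v=4: → [0,13); WM=4
i=5 t=9 v=4: → [0,14); WM=8
i=6 t=11 v=1: → [0,16); WM=8
i=7 t=17 v=5: → [17,22); WM=8
i=8 t=19 v=7: → [17,24); WM=18
i=9 t=15 v=6: DROP (t<18-0); WM=18
i=10 t=8 v=3: DROP (t<18-0); WM=18
i=11 t=19 v=8: → [17,24); WM=18
i=12 t=22 v=2: → [17,27); WM=18
i=13 t=22 v=4: → [17,27); WM=18
i=14 t=25 v=5: → [17,30); WM=24
i=15 t=27 v=2: → [17,32); WM=24
i=16 t=28 v=8: → [17,33); WM=24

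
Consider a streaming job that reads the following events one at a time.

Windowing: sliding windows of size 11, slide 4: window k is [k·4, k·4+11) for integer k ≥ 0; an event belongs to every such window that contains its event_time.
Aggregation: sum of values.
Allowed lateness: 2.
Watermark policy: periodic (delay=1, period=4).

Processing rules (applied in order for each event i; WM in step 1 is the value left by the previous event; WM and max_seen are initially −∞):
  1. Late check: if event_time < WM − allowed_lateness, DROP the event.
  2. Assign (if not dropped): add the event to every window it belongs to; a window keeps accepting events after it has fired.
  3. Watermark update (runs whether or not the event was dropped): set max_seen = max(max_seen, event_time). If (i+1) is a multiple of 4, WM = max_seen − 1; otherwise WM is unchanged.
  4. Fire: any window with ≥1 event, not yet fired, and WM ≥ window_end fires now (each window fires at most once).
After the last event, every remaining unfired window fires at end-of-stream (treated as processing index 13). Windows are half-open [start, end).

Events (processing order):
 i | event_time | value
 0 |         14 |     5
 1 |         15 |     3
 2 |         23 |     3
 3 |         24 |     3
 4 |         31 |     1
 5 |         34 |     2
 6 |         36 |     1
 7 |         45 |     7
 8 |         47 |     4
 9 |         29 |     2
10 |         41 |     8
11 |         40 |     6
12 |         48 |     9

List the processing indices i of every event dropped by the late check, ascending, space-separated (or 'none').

i=0 t=14 v=5: → [12,23),[8,19),[4,15); WM=−∞
i=1 t=15 v=3: → [12,23),[8,19); WM=−∞
i=2 t=23 v=3: → [20,31),[16,27); WM=−∞
i=3 t=24 v=3: → [24,35),[20,31),[16,27); WM=23; [4,15) fires=5 [8,19) fires=8 [12,23) fires=8
i=4 t=31 v=1: → [28,39),[24,35); WM=23
i=5 t=34 v=2: → [32,43),[28,39),[24,35); WM=23
i=6 t=36 v=1: → [36,47),[32,43),[28,39); WM=23
i=7 t=45 v=7: → [44,55),[40,51),[36,47); WM=44; [16,27) fires=6 [20,31) fires=6 [24,35) fires=6 [28,39) fires=4 [32,43) fires=3
i=8 t=47 v=4: → [44,55),[40,51); WM=44
i=9 t=29 v=2: DROP (t<44-2); WM=44
i=10 t=41 v=8: DROP (t<44-2); WM=44
i=11 t=40 v=6: DROP (t<44-2); WM=46
i=12 t=48 v=9: → [48,59),[44,55),[40,51); WM=46

9 10 11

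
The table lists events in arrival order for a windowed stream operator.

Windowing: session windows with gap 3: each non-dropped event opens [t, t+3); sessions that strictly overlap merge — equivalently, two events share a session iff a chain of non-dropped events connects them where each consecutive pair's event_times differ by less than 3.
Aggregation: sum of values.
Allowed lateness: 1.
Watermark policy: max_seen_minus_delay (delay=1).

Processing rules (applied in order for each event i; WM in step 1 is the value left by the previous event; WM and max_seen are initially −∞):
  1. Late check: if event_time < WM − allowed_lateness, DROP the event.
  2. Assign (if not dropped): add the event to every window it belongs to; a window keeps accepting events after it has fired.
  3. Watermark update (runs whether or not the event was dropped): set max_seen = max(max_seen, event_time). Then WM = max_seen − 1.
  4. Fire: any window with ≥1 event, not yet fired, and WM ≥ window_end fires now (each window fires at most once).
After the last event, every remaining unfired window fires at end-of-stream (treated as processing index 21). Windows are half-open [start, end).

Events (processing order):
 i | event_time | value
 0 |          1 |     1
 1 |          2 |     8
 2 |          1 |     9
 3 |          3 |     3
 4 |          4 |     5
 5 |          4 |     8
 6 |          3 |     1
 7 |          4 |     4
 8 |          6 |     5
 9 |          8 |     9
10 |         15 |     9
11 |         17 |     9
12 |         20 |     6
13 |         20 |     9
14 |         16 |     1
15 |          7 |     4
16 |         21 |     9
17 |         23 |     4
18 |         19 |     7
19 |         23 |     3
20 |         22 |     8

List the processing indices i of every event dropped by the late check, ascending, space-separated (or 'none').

14 15 18

i=0 t=1 v=1: → [1,4); WM=0
i=1 t=2 v=8: → [1,5); WM=1
i=2 t=1 v=9: → [1,5); WM=1
i=3 t=3 v=3: → [1,6); WM=2
i=4 t=4 v=5: → [1,7); WM=3
i=5 t=4 v=8: → [1,7); WM=3
i=6 t=3 v=1: → [1,7); WM=3
i=7 t=4 v=4: → [1,7); WM=3
i=8 t=6 v=5: → [1,9); WM=5
i=9 t=8 v=9: → [1,11); WM=7
i=10 t=15 v=9: → [15,18); WM=14
i=11 t=17 v=9: → [15,20); WM=16
i=12 t=20 v=6: → [20,23); WM=19
i=13 t=20 v=9: → [20,23); WM=19
i=14 t=16 v=1: DROP (t<19-1); WM=19
i=15 t=7 v=4: DROP (t<19-1); WM=19
i=16 t=21 v=9: → [20,24); WM=20
i=17 t=23 v=4: → [20,26); WM=22
i=18 t=19 v=7: DROP (t<22-1); WM=22
i=19 t=23 v=3: → [20,26); WM=22
i=20 t=22 v=8: → [20,26); WM=22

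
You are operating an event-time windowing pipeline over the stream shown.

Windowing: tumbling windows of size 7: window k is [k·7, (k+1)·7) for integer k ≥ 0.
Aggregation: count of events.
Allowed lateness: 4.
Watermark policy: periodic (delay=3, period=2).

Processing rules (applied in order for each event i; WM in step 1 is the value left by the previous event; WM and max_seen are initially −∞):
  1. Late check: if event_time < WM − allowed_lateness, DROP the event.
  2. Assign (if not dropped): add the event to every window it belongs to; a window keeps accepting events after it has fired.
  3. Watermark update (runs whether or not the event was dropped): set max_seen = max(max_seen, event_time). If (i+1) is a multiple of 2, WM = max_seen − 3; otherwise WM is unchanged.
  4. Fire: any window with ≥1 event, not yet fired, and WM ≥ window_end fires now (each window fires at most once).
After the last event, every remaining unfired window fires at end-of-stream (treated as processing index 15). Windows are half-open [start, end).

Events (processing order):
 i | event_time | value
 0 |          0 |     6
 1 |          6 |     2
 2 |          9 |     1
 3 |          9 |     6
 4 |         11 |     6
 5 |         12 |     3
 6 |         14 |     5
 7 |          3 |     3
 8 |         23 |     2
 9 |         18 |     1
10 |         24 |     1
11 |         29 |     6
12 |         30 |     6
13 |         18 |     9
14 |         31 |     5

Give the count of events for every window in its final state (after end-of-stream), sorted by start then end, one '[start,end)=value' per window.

i=0 t=0 v=6: → [0,7); WM=−∞
i=1 t=6 v=2: → [0,7); WM=3
i=2 t=9 v=1: → [7,14); WM=3
i=3 t=9 v=6: → [7,14); WM=6
i=4 t=11 v=6: → [7,14); WM=6
i=5 t=12 v=3: → [7,14); WM=9; [0,7) fires=2
i=6 t=14 v=5: → [14,21); WM=9
i=7 t=3 v=3: DROP (t<9-4); WM=11
i=8 t=23 v=2: → [21,28); WM=11
i=9 t=18 v=1: → [14,21); WM=20; [7,14) fires=4
i=10 t=24 v=1: → [21,28); WM=20
i=11 t=29 v=6: → [28,35); WM=26; [14,21) fires=2
i=12 t=30 v=6: → [28,35); WM=26
i=13 t=18 v=9: DROP (t<26-4); WM=27
i=14 t=31 v=5: → [28,35); WM=27

[0,7)=2 [7,14)=4 [14,21)=2 [21,28)=2 [28,35)=3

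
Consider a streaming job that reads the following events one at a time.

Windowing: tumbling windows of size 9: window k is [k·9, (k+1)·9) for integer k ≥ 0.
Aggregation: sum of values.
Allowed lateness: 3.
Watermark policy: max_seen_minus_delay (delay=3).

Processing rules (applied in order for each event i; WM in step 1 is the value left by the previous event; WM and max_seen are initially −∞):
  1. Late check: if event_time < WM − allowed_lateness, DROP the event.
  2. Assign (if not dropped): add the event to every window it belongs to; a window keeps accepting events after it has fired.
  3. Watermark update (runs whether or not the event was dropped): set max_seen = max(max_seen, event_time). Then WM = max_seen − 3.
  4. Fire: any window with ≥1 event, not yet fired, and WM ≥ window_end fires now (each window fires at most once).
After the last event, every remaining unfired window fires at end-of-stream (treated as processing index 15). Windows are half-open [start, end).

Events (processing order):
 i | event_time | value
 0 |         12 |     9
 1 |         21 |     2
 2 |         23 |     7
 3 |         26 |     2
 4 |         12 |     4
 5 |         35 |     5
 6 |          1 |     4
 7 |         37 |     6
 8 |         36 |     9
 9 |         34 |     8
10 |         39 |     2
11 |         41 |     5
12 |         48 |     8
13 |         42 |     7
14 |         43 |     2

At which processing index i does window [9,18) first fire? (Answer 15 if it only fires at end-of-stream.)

1

i=0 t=12 v=9: → [9,18); WM=9
i=1 t=21 v=2: → [18,27); WM=18; [9,18) fires=9
i=2 t=23 v=7: → [18,27); WM=20
i=3 t=26 v=2: → [18,27); WM=23
i=4 t=12 v=4: DROP (t<23-3); WM=23
i=5 t=35 v=5: → [27,36); WM=32; [18,27) fires=11
i=6 t=1 v=4: DROP (t<32-3); WM=32
i=7 t=37 v=6: → [36,45); WM=34
i=8 t=36 v=9: → [36,45); WM=34
i=9 t=34 v=8: → [27,36); WM=34
i=10 t=39 v=2: → [36,45); WM=36; [27,36) fires=13
i=11 t=41 v=5: → [36,45); WM=38
i=12 t=48 v=8: → [45,54); WM=45; [36,45) fires=22
i=13 t=42 v=7: → [36,45); WM=45
i=14 t=43 v=2: → [36,45); WM=45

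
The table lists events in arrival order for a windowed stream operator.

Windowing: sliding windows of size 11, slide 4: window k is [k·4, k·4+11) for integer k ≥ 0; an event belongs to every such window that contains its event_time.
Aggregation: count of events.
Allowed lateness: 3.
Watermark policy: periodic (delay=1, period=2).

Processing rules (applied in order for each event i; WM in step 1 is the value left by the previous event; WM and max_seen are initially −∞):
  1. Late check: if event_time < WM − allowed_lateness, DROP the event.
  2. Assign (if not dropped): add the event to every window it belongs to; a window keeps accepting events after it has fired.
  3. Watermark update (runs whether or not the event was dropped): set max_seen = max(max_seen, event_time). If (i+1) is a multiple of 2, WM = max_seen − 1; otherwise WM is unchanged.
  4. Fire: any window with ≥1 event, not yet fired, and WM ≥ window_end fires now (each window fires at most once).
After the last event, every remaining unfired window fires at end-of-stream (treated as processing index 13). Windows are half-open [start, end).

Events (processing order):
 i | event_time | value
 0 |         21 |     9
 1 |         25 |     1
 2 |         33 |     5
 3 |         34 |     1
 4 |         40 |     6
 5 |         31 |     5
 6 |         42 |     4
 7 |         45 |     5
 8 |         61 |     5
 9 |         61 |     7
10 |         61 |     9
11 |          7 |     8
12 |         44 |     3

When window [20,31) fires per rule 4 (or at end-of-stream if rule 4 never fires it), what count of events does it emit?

2

i=0 t=21 v=9: → [20,31),[16,27),[12,23); WM=−∞
i=1 t=25 v=1: → [24,35),[20,31),[16,27); WM=24; [12,23) fires=1
i=2 t=33 v=5: → [32,43),[28,39),[24,35); WM=24
i=3 t=34 v=1: → [32,43),[28,39),[24,35); WM=33; [16,27) fires=2 [20,31) fires=2
i=4 t=40 v=6: → [40,51),[36,47),[32,43); WM=33
i=5 t=31 v=5: → [28,39),[24,35); WM=39; [24,35) fires=4 [28,39) fires=3
i=6 t=42 v=4: → [40,51),[36,47),[32,43); WM=39
i=7 t=45 v=5: → [44,55),[40,51),[36,47); WM=44; [32,43) fires=4
i=8 t=61 v=5: → [60,71),[56,67),[52,63); WM=44
i=9 t=61 v=7: → [60,71),[56,67),[52,63); WM=60; [36,47) fires=3 [40,51) fires=3 [44,55) fires=1
i=10 t=61 v=9: → [60,71),[56,67),[52,63); WM=60
i=11 t=7 v=8: DROP (t<60-3); WM=60
i=12 t=44 v=3: DROP (t<60-3); WM=60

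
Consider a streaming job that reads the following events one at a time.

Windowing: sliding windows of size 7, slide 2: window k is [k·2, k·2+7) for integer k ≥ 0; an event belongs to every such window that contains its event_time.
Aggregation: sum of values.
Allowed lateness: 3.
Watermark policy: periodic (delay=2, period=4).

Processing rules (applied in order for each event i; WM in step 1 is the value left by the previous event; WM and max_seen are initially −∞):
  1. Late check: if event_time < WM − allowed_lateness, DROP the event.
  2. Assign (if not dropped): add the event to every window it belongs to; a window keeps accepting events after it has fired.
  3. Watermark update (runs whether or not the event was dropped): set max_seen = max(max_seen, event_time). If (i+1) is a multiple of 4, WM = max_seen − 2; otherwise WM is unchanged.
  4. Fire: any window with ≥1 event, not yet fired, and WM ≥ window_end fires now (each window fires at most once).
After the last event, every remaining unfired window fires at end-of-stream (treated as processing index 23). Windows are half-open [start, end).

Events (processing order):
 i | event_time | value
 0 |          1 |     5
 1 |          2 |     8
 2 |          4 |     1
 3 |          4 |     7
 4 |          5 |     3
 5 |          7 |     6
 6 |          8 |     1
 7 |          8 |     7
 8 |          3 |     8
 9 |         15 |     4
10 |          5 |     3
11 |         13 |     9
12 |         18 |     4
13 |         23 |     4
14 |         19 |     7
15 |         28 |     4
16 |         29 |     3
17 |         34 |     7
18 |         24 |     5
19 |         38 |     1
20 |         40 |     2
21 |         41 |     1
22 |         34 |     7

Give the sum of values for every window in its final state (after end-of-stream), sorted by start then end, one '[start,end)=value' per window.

[0,7)=35 [2,9)=44 [4,11)=28 [6,13)=14 [8,15)=17 [10,17)=13 [12,19)=17 [14,21)=15 [16,23)=11 [18,25)=20 [20,27)=9 [22,29)=13 [24,31)=12 [26,33)=7 [28,35)=21 [30,37)=14 [32,39)=15 [34,41)=17 [36,43)=4 [38,45)=4 [40,47)=3

i=0 t=1 v=5: → [0,7); WM=−∞
i=1 t=2 v=8: → [2,9),[0,7); WM=−∞
i=2 t=4 v=1: → [4,11),[2,9),[0,7); WM=−∞
i=3 t=4 v=7: → [4,11),[2,9),[0,7); WM=2
i=4 t=5 v=3: → [4,11),[2,9),[0,7); WM=2
i=5 t=7 v=6: → [6,13),[4,11),[2,9); WM=2
i=6 t=8 v=1: → [8,15),[6,13),[4,11),[2,9); WM=2
i=7 t=8 v=7: → [8,15),[6,13),[4,11),[2,9); WM=6
i=8 t=3 v=8: → [2,9),[0,7); WM=6
i=9 t=15 v=4: → [14,21),[12,19),[10,17); WM=6
i=10 t=5 v=3: → [4,11),[2,9),[0,7); WM=6
i=11 t=13 v=9: → [12,19),[10,17),[8,15); WM=13; [0,7) fires=35 [2,9) fires=44 [4,11) fires=28 [6,13) fires=14
i=12 t=18 v=4: → [18,25),[16,23),[14,21),[12,19); WM=13
i=13 t=23 v=4: → [22,29),[20,27),[18,25); WM=13
i=14 t=19 v=7: → [18,25),[16,23),[14,21); WM=13
i=15 t=28 v=4: → [28,35),[26,33),[24,31),[22,29); WM=26; [8,15) fires=17 [10,17) fires=13 [12,19) fires=17 [14,21) fires=15 [16,23) fires=11 [18,25) fires=15
i=16 t=29 v=3: → [28,35),[26,33),[24,31); WM=26
i=17 t=34 v=7: → [34,41),[32,39),[30,37),[28,35); WM=26
i=18 t=24 v=5: → [24,31),[22,29),[20,27),[18,25); WM=26
i=19 t=38 v=1: → [38,45),[36,43),[34,41),[32,39); WM=36; [20,27) fires=9 [22,29) fires=13 [24,31) fires=12 [26,33) fires=7 [28,35) fires=14
i=20 t=40 v=2: → [40,47),[38,45),[36,43),[34,41); WM=36
i=21 t=41 v=1: → [40,47),[38,45),[36,43); WM=36
i=22 t=34 v=7: → [34,41),[32,39),[30,37),[28,35); WM=36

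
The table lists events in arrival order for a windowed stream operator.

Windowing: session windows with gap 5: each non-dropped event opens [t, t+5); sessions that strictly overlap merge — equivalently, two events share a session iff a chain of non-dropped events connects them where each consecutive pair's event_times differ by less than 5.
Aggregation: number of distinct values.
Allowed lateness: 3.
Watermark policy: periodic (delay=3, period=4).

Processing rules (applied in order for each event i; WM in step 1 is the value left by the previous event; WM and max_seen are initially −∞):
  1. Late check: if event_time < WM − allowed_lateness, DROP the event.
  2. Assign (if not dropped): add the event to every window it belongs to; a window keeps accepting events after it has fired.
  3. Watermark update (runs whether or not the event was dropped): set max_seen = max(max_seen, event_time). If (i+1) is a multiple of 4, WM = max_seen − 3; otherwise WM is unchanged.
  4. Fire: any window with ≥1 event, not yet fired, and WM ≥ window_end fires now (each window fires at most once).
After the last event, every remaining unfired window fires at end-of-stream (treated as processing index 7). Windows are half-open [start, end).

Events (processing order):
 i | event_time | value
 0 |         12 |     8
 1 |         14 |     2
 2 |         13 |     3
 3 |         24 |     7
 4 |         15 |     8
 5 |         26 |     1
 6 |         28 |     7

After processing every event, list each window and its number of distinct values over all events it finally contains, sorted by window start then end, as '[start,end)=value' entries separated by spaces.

[12,19)=3 [24,33)=2

i=0 t=12 v=8: → [12,17); WM=−∞
i=1 t=14 v=2: → [12,19); WM=−∞
i=2 t=13 v=3: → [12,19); WM=−∞
i=3 t=24 v=7: → [24,29); WM=21
i=4 t=15 v=8: DROP (t<21-3); WM=21
i=5 t=26 v=1: → [24,31); WM=21
i=6 t=28 v=7: → [24,33); WM=21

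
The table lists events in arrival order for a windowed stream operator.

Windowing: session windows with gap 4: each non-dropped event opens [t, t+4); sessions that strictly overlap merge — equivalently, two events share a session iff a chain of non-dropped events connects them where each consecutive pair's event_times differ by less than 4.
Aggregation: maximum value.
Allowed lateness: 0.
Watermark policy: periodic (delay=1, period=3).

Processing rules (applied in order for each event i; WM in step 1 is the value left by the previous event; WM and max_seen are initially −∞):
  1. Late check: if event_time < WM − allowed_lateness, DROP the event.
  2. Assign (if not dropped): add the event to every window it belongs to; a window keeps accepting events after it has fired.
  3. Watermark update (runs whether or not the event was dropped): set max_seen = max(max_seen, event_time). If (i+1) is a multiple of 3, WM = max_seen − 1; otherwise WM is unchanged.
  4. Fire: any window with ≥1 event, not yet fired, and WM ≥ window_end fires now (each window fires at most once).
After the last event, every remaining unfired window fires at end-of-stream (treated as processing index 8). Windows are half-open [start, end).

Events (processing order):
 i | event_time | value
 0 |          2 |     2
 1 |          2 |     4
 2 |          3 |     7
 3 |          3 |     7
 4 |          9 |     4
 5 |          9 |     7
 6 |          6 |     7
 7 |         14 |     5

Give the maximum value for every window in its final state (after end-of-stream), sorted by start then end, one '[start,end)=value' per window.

i=0 t=2 v=2: → [2,6); WM=−∞
i=1 t=2 v=4: → [2,6); WM=−∞
i=2 t=3 v=7: → [2,7); WM=2
i=3 t=3 v=7: → [2,7); WM=2
i=4 t=9 v=4: → [9,13); WM=2
i=5 t=9 v=7: → [9,13); WM=8
i=6 t=6 v=7: DROP (t<8-0); WM=8
i=7 t=14 v=5: → [14,18); WM=8

[2,7)=7 [9,13)=7 [14,18)=5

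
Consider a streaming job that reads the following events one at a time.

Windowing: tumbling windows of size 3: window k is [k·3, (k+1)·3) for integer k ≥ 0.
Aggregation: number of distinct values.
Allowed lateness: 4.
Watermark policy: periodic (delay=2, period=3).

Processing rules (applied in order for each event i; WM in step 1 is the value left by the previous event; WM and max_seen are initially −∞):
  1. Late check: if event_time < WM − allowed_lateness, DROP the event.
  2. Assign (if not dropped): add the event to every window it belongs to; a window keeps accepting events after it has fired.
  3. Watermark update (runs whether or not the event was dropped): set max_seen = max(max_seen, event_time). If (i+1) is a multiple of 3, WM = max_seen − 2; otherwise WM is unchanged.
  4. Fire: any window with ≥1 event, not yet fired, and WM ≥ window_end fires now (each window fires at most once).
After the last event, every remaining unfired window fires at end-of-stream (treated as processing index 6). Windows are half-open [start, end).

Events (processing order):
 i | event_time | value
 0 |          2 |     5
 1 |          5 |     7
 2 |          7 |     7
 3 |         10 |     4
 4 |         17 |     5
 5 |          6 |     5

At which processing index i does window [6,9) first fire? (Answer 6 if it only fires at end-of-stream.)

5

i=0 t=2 v=5: → [0,3); WM=−∞
i=1 t=5 v=7: → [3,6); WM=−∞
i=2 t=7 v=7: → [6,9); WM=5; [0,3) fires=1
i=3 t=10 v=4: → [9,12); WM=5
i=4 t=17 v=5: → [15,18); WM=5
i=5 t=6 v=5: → [6,9); WM=15; [3,6) fires=1 [6,9) fires=2 [9,12) fires=1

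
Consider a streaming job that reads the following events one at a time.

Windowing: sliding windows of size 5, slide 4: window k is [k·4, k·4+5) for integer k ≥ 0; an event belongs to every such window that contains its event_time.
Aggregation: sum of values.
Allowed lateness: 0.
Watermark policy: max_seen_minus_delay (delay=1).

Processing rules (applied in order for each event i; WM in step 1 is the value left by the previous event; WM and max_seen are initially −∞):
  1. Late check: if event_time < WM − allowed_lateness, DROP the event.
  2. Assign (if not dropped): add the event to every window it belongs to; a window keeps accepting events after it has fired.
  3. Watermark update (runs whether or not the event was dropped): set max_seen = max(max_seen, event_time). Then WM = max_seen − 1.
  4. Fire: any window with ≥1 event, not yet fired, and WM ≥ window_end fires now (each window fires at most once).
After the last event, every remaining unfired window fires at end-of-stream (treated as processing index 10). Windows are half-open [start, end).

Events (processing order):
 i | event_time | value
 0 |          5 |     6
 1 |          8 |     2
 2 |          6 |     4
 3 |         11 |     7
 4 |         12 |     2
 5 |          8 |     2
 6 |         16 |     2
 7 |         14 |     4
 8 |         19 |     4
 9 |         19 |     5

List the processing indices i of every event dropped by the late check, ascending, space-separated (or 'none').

2 5 7

i=0 t=5 v=6: → [4,9); WM=4
i=1 t=8 v=2: → [8,13),[4,9); WM=7
i=2 t=6 v=4: DROP (t<7-0); WM=7
i=3 t=11 v=7: → [8,13); WM=10; [4,9) fires=8
i=4 t=12 v=2: → [12,17),[8,13); WM=11
i=5 t=8 v=2: DROP (t<11-0); WM=11
i=6 t=16 v=2: → [16,21),[12,17); WM=15; [8,13) fires=11
i=7 t=14 v=4: DROP (t<15-0); WM=15
i=8 t=19 v=4: → [16,21); WM=18; [12,17) fires=4
i=9 t=19 v=5: → [16,21); WM=18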